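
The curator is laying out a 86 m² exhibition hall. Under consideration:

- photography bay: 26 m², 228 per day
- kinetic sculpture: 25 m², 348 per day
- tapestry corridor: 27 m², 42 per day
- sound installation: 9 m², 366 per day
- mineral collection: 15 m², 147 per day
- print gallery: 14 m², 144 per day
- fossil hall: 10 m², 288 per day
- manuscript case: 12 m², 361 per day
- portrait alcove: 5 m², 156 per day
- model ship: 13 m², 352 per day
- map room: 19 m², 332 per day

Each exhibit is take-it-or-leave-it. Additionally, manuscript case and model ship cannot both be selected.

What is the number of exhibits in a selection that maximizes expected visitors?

Optimal total is 1851.
One optimal bundle: kinetic sculpture + sound installation + fossil hall + manuscript case + portrait alcove + map room (80 m²).
Any selection reaching 1851 contains exactly 6 exhibits.

6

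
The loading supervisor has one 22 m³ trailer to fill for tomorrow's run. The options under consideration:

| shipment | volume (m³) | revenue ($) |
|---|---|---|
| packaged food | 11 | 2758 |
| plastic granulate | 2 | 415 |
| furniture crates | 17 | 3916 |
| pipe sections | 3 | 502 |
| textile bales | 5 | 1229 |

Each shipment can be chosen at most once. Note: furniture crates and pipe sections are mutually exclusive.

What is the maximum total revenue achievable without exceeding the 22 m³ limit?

5145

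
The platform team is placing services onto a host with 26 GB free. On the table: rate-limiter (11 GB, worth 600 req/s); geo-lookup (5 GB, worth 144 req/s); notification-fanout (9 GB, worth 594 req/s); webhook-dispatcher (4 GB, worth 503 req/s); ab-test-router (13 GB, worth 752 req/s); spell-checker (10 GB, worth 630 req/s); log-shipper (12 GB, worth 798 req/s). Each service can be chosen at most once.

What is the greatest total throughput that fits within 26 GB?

1931

Filling by ratio: notification-fanout + webhook-dispatcher + log-shipper for 1895, with 1 GB left unused.
Dropping notification-fanout frees 9 GB; slotting in spell-checker (10 GB) lifts the total to 1931 at 26 GB.
An exhaustive check of the 128 subsets confirms 1931.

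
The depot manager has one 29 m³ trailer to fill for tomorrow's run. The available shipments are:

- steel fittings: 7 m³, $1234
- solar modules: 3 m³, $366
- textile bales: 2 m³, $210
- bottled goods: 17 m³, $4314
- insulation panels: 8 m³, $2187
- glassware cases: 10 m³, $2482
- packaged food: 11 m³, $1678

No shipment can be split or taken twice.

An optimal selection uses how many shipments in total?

3

Best achievable revenue is 7006.
textile bales + bottled goods + glassware cases hits 7006 at 29 m³.
All optima have 3 shipments.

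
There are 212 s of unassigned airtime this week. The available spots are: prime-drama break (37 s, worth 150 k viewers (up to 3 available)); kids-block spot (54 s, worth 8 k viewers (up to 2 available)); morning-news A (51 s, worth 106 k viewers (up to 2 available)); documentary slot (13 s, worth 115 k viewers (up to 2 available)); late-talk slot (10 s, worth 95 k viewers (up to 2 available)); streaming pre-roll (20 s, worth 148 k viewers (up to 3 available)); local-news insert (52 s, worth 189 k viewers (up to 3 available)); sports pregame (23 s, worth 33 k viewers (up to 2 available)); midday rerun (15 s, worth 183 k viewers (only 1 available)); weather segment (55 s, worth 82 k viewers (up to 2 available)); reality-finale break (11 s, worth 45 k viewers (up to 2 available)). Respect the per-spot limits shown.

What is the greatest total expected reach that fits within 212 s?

Density check — midday rerun 12.20, late-talk slot 9.50, documentary slot 8.85 are the best per s.
Greedy by ratio would take prime-drama break + 2×documentary slot + 2×late-talk slot + 3×streaming pre-roll + sports pregame + midday rerun + 2×reality-finale break: 203 s used, total 1320.
The 34 s tied up in sports pregame and reality-finale break is better spent on prime-drama break — total rises to 1392 (206 s).
Nothing else within 212 s beats 1392.

1392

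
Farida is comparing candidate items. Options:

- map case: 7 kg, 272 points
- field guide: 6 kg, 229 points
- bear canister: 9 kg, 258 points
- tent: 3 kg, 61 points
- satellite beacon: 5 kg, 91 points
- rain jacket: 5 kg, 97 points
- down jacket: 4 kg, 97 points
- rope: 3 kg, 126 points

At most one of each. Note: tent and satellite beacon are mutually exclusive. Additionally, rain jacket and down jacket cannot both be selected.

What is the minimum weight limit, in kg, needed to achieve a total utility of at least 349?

Look for the lowest-weight combination reaching 349.
field guide + rope: 355 utility at 9 kg.
Any bundle with less than 9 kg falls short of 349.

9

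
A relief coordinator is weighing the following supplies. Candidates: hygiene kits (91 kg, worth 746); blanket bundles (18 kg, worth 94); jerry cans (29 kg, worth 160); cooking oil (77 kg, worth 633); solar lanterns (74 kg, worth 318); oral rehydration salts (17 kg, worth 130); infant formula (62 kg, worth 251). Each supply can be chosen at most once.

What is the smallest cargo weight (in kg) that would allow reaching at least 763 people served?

94

Minimise kg subject to total people served ≥ 763.
cooking oil + oral rehydration salts: 763 people served at 94 kg.
Any bundle with less than 94 kg falls short of 763.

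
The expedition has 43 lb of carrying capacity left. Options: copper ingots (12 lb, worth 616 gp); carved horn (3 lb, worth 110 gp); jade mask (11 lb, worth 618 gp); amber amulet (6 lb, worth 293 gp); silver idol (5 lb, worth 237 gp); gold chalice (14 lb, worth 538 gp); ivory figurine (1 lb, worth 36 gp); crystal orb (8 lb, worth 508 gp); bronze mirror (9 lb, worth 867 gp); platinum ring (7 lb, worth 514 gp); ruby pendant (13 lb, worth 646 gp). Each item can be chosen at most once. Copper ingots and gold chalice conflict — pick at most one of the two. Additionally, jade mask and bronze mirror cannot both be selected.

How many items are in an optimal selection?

Optimal total is 2834.
One optimal bundle: copper ingots + amber amulet + ivory figurine + crystal orb + bronze mirror + platinum ring (43 lb).
Any selection reaching 2834 contains exactly 6 items.

6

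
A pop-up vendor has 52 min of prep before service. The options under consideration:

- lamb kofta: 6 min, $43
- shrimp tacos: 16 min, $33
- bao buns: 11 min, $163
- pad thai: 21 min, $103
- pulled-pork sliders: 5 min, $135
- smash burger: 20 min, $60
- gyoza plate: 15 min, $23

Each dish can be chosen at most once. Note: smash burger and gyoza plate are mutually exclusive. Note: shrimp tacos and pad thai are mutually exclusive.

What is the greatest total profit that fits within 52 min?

444

Density check — pulled-pork sliders 27.00, bao buns 14.82, lamb kofta 7.17, pad thai 4.90 are the best per min.
The ratio ordering already packs tightly: lamb kofta + bao buns + pad thai + pulled-pork sliders, 43 min, 444.
Next best is bao buns + pad thai + pulled-pork sliders + gyoza plate at 424 (52 min) — short by 20.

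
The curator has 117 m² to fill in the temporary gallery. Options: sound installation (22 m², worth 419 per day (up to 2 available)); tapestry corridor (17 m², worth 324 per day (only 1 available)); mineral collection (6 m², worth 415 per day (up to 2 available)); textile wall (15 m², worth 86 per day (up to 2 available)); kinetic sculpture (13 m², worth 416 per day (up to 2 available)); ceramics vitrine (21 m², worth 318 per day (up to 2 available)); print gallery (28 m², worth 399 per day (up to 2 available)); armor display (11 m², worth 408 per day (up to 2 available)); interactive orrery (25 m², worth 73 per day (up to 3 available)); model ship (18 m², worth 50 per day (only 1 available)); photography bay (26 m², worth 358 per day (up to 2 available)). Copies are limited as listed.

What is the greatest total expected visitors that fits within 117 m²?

Density check — mineral collection 69.17, armor display 37.09, kinetic sculpture 32.00, tapestry corridor 19.06 are the best per m².
Taking the top-ratio exhibits first gives sound installation + tapestry corridor + 2×mineral collection + textile wall + 2×kinetic sculpture + 2×armor display for 3307 (114 m²).
Replace tapestry corridor and textile wall with sound installation: the trade gains 9 net, giving 3316 at 104 m².
The spare 13 m² is too small for any remaining exhibit, and no exchange beats 3316.

3316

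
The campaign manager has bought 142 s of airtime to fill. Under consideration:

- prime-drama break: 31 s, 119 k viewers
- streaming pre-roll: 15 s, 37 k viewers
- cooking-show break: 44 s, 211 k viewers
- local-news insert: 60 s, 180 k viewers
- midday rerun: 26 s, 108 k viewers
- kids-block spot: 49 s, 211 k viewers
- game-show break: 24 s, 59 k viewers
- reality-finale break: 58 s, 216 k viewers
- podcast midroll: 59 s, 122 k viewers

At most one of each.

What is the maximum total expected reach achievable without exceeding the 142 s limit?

578

Taking the top-ratio spots first gives streaming pre-roll + cooking-show break + midday rerun + kids-block spot for 567 (134 s).
Replace midday rerun with prime-drama break: the trade gains 11 net, giving 578 at 139 s.
Nothing else within 142 s beats 578.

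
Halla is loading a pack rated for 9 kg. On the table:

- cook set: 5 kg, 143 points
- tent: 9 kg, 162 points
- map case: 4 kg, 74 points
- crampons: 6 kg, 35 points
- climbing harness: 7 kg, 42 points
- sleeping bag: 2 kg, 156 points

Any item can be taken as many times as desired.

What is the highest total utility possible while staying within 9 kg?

624

By utility per kg: sleeping bag 78.00, cook set 28.60, map case 18.50, tent 18.00 lead.
Best packing: 4×sleeping bag — 8 kg, 624 total.
Every other selection either busts 9 kg or fails to beat 624.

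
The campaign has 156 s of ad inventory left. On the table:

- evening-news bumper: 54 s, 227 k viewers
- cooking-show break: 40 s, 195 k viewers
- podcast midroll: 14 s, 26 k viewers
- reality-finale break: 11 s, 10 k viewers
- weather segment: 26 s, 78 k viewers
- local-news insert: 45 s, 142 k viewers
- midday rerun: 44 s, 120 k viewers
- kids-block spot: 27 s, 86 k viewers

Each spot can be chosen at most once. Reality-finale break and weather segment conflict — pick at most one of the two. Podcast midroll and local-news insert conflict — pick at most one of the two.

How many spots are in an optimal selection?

4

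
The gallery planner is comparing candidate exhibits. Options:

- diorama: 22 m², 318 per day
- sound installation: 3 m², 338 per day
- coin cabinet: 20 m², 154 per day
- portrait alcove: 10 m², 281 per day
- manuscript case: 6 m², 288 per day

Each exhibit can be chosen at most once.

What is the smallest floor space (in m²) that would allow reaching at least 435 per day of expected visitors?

Need the lightest bundle worth ≥ 435.
sound installation + manuscript case reaches 626 using 9 m².
No combination under 9 m² hits 435.

9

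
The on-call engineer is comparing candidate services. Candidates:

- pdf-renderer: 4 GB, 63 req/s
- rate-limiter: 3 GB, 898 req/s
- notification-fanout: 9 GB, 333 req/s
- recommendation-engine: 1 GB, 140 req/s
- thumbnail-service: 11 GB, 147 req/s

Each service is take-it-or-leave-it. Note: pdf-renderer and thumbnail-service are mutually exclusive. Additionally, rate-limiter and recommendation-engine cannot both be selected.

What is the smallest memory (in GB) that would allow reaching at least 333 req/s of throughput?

Minimise GB subject to total throughput ≥ 333.
rate-limiter: 898 throughput at 3 GB.
Below 3 GB the best achievable stays under 333.

3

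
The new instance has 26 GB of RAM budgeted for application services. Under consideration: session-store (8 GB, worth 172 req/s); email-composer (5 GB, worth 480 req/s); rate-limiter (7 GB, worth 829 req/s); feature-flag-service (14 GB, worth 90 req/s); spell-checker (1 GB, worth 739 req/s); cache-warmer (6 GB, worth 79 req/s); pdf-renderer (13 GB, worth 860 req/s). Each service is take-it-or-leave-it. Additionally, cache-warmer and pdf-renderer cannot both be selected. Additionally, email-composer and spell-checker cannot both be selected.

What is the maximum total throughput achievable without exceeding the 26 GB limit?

2428

Ranking by ratio (throughput/GB): spell-checker 739.00, rate-limiter 118.43, email-composer 96.00, pdf-renderer 66.15.
Best packing: rate-limiter + spell-checker + pdf-renderer — 21 GB, 2428 total.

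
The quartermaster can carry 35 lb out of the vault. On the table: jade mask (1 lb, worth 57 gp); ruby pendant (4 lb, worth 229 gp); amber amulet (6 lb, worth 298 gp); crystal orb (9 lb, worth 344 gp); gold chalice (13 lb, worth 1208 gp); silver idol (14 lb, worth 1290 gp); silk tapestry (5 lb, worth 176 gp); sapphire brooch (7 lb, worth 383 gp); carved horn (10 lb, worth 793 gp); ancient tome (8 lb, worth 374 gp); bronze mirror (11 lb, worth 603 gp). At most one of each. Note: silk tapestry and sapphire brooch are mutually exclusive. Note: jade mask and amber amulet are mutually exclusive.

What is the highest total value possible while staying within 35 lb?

2938

Greedy by ratio would take jade mask + ruby pendant + gold chalice + silver idol: 32 lb used, total 2784.
Dropping ruby pendant frees 4 lb; slotting in sapphire brooch (7 lb) lifts the total to 2938 at 35 lb.
The closest alternative, gold chalice + silver idol + sapphire brooch, reaches only 2881.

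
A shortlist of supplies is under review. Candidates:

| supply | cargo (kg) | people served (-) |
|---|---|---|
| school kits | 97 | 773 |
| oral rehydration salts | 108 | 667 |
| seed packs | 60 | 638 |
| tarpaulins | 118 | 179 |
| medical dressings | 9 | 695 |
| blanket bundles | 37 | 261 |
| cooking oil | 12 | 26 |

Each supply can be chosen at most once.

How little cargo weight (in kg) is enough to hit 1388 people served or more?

106

Minimise kg subject to total people served ≥ 1388.
school kits + medical dressings: 1468 people served at 106 kg.
Any bundle with less than 106 kg falls short of 1388.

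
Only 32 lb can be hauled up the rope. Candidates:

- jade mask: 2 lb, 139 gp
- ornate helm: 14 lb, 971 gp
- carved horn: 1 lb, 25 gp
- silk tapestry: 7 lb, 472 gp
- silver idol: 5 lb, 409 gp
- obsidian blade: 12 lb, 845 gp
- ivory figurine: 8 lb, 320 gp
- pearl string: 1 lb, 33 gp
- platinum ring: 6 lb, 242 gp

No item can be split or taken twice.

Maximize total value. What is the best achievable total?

2258

A density-first pass picks jade mask + silk tapestry + silver idol + obsidian blade + platinum ring — 2107 at 32 lb.
But ornate helm + silver idol + obsidian blade + pearl string fits in 32 lb and reaches 2258.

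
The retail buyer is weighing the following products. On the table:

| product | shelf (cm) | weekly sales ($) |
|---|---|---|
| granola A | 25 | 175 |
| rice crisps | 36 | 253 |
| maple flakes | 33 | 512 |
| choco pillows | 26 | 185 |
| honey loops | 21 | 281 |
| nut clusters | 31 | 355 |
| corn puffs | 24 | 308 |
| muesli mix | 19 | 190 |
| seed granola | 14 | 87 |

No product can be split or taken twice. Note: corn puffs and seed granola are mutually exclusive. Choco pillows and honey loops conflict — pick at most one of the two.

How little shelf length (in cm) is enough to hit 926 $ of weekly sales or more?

73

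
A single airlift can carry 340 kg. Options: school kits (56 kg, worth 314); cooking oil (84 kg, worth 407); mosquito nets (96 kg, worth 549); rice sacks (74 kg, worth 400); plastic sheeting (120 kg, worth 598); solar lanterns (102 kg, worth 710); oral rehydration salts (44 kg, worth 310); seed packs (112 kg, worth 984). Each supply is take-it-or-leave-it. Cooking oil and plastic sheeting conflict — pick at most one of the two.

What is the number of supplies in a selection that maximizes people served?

4

Best achievable people served is 2404.
One optimal bundle: rice sacks + solar lanterns + oral rehydration salts + seed packs (332 kg).
Any selection reaching 2404 contains exactly 4 supplies.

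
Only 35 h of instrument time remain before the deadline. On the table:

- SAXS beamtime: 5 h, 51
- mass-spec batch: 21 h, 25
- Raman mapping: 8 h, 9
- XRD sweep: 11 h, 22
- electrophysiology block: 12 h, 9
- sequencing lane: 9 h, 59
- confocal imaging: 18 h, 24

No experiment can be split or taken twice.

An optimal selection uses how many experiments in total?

4

Optimal total is 141.
SAXS beamtime + Raman mapping + XRD sweep + sequencing lane hits 141 at 33 h.
All optima have 4 experiments.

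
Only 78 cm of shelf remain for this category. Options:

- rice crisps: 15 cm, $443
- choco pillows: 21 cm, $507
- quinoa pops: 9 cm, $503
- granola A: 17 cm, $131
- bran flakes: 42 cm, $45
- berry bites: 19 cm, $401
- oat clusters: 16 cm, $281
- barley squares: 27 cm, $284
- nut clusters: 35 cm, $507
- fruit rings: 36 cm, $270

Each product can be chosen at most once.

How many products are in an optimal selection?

The maximum weekly sales within 78 cm is 1865.
One optimal bundle: rice crisps + choco pillows + quinoa pops + granola A + oat clusters (78 cm).
Every optimal selection uses 5 products.

5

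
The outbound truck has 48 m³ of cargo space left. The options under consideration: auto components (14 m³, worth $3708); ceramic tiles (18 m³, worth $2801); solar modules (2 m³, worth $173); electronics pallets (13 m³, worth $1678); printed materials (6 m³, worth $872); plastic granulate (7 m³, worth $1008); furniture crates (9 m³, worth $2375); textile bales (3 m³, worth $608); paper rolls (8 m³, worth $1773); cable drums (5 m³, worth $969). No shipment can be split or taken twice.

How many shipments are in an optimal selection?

7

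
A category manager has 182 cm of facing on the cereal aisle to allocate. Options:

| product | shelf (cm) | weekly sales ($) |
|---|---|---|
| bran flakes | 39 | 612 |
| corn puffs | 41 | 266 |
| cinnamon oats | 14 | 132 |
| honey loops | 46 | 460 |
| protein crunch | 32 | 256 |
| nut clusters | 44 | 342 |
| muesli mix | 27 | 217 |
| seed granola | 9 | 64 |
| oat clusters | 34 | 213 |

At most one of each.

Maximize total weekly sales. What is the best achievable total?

1827

Taking the top-ratio products first gives bran flakes + cinnamon oats + honey loops + protein crunch + muesli mix + seed granola for 1741 (167 cm).
Replace protein crunch with nut clusters: the trade gains 86 net, giving 1827 at 179 cm.
Next best is bran flakes + cinnamon oats + honey loops + protein crunch + nut clusters at 1802 (175 cm) — short by 25.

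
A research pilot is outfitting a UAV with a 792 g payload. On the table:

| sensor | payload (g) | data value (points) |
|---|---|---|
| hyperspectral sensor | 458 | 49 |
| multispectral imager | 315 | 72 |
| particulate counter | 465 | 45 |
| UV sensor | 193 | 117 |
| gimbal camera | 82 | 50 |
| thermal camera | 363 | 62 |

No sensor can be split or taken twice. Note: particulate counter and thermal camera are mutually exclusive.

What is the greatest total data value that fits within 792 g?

Ranking by ratio (data value/g): gimbal camera 0.61, UV sensor 0.61, multispectral imager 0.23, thermal camera 0.17.
Taking multispectral imager + UV sensor + gimbal camera: 590 g used, 239 in data value.
Runner-up UV sensor + gimbal camera + thermal camera tops out at 229.

239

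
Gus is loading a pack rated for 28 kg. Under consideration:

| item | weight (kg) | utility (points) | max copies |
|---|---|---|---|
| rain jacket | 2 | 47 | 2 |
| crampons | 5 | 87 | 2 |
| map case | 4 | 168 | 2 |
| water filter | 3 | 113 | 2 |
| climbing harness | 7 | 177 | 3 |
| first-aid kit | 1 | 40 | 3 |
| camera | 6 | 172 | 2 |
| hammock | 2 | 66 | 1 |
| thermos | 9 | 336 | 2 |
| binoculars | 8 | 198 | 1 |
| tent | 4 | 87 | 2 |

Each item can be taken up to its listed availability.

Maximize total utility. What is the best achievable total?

1088

Greedy by ratio would take 2×map case + 2×water filter + 3×first-aid kit + hammock + thermos: 28 kg used, total 1084.
The 9 kg tied up in 2×water filter and first-aid kit and hammock is better spent on thermos — total rises to 1088 (28 kg).
No other feasible combination exceeds 1088.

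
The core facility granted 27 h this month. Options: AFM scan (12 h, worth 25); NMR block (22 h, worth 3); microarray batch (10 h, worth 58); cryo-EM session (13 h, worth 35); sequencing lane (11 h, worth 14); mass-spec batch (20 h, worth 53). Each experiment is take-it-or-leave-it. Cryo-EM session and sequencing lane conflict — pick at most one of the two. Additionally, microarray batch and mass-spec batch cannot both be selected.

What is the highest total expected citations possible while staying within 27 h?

93

Taking microarray batch + cryo-EM session: 23 h used, 93 in expected citations.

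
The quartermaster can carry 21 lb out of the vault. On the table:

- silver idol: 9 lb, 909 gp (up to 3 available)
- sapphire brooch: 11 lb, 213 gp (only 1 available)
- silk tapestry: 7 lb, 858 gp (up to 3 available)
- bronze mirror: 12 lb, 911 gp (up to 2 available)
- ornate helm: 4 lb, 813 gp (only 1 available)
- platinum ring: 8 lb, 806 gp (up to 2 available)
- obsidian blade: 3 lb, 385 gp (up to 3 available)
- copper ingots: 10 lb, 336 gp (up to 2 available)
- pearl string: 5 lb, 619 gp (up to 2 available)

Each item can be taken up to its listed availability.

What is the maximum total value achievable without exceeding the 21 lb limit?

2914

Taking the top-ratio items first gives ornate helm + 3×obsidian blade + pearl string for 2587 (18 lb).
Dropping 2×obsidian blade and pearl string frees 11 lb; slotting in 2×silk tapestry (14 lb) lifts the total to 2914 at 21 lb.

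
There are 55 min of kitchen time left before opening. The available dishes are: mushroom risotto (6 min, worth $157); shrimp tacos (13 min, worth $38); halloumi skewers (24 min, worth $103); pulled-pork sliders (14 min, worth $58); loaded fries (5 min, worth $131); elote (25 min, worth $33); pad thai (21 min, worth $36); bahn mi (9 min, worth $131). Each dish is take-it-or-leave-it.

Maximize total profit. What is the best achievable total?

522

The ratio ordering already packs tightly: mushroom risotto + halloumi skewers + loaded fries + bahn mi, 44 min, 522.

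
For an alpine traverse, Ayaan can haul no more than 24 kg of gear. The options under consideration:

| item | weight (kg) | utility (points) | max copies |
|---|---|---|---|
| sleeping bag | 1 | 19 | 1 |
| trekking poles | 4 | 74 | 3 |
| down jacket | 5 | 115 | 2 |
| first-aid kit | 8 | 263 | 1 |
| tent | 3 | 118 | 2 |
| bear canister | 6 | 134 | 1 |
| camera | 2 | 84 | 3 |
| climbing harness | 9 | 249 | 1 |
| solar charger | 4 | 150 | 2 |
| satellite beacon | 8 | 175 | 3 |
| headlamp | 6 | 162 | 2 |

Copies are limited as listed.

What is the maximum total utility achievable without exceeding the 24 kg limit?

901

A density-first pass picks sleeping bag + 2×tent + 3×camera + 2×solar charger — 807 at 21 kg.
Replace sleeping bag and solar charger with first-aid kit: the trade gains 94 net, giving 901 at 24 kg.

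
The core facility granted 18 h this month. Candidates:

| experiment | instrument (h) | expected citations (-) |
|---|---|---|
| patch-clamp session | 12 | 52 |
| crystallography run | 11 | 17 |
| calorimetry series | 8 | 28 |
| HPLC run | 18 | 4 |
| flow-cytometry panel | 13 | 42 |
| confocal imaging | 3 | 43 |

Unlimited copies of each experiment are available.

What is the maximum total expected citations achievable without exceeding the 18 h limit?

Taking 6×confocal imaging: 18 h used, 258 in expected citations.

258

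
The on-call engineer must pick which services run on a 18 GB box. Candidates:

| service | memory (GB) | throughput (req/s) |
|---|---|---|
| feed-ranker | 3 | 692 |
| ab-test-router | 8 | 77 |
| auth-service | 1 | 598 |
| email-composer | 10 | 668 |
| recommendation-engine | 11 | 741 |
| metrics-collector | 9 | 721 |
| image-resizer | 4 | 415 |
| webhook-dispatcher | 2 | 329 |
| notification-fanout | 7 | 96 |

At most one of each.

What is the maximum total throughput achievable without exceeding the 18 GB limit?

2426

The ratio heuristic lands on feed-ranker + auth-service + image-resizer + webhook-dispatcher + notification-fanout (2130) but leaves 1 GB idle.
Dropping webhook-dispatcher and notification-fanout frees 9 GB; slotting in metrics-collector (9 GB) lifts the total to 2426 at 17 GB.
The spare 1 GB is too small for any remaining service, and no exchange beats 2426.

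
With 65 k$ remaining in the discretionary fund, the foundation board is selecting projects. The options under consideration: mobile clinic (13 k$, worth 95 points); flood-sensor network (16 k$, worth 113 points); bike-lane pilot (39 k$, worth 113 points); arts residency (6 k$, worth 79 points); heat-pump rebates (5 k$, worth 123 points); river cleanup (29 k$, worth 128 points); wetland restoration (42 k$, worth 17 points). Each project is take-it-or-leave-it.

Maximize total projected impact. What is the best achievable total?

A density-first pass picks mobile clinic + flood-sensor network + arts residency + heat-pump rebates — 410 at 40 k$.
Replace arts residency with river cleanup: the trade gains 49 net, giving 459 at 63 k$.
The spare 2 k$ is too small for any remaining project, and no exchange beats 459.

459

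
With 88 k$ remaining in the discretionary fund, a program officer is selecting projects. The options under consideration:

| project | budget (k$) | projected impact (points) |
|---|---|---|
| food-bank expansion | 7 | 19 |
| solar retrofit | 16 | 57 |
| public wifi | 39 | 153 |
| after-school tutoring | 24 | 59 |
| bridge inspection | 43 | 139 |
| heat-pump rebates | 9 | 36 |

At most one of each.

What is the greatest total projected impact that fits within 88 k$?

305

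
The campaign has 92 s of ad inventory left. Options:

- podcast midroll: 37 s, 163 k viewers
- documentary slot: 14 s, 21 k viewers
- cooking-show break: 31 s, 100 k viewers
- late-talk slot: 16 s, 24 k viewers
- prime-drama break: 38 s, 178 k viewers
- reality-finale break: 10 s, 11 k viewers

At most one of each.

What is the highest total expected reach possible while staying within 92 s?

365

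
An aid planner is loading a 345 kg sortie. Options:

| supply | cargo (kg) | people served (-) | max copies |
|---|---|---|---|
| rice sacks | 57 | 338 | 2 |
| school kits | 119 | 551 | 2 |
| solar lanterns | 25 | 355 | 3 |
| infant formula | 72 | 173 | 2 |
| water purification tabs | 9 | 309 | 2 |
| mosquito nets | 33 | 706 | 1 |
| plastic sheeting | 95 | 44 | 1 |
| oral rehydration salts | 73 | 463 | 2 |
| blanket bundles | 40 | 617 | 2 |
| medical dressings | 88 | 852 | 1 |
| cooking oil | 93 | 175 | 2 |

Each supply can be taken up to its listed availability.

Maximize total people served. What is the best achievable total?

4583

Ranking by ratio (people served/kg): water purification tabs 34.33, mosquito nets 21.39, blanket bundles 15.43.
Greedy by ratio would take 3×solar lanterns + 2×water purification tabs + mosquito nets + 2×blanket bundles + medical dressings: 294 kg used, total 4475.
Replace solar lanterns with oral rehydration salts: the trade gains 108 net, giving 4583 at 342 kg.
Every other selection either busts 345 kg or exceeds an availability limit or fails to beat 4583.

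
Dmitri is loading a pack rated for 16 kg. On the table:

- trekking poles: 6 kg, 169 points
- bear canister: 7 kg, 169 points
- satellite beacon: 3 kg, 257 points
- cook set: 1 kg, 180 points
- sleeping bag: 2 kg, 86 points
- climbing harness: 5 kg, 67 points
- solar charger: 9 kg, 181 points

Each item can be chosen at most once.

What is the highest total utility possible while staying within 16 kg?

Ranking by ratio (utility/kg): cook set 180.00, satellite beacon 85.67, sleeping bag 43.00.
A density-first pass picks trekking poles + satellite beacon + cook set + sleeping bag — 692 at 12 kg.
Replace trekking poles with solar charger: the trade gains 12 net, giving 704 at 15 kg.

704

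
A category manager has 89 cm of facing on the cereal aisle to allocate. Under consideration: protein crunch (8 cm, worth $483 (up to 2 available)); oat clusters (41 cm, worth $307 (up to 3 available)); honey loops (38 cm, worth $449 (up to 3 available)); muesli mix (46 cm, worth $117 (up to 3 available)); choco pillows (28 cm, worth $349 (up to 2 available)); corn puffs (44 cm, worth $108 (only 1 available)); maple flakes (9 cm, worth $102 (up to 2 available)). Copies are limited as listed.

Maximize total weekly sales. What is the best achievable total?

2×protein crunch + 2×choco pillows + maple flakes uses 81 of the 89 cm and totals 1766.
Nothing else within 89 cm beats 1766.

1766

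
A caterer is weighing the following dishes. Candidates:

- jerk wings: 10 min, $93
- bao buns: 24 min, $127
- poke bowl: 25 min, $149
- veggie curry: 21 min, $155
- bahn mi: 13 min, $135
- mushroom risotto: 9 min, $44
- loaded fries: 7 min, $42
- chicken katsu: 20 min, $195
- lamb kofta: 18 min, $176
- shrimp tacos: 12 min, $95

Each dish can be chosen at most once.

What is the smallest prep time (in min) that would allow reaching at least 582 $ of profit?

61

Need the lightest bundle worth ≥ 582.
Taking jerk wings + bahn mi + chicken katsu + lamb kofta gives 599 (≥ 582) for 61 min.
Any bundle with less than 61 min falls short of 582.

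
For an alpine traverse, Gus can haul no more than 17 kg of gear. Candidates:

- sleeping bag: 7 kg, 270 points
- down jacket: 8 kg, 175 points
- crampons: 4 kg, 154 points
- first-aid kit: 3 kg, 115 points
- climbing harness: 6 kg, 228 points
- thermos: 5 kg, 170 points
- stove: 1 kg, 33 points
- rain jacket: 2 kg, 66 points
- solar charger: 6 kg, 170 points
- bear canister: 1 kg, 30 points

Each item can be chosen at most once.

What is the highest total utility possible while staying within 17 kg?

652

Density check — sleeping bag 38.57, crampons 38.50, first-aid kit 38.33 are the best per kg.
A density-first pass picks sleeping bag + crampons + first-aid kit + stove + rain jacket — 638 at 17 kg.
The 6 kg tied up in first-aid kit and stove and rain jacket is better spent on climbing harness — total rises to 652 (17 kg).
The closest alternative, sleeping bag + first-aid kit + climbing harness + stove, reaches only 646.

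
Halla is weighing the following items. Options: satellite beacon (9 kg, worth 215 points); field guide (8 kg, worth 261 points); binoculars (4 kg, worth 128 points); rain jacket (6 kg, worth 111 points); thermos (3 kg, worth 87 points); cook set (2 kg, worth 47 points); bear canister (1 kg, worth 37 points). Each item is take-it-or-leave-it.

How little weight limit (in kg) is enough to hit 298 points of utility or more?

Minimise kg subject to total utility ≥ 298.
Taking field guide + bear canister gives 298 (≥ 298) for 9 kg.
Any bundle with less than 9 kg falls short of 298.

9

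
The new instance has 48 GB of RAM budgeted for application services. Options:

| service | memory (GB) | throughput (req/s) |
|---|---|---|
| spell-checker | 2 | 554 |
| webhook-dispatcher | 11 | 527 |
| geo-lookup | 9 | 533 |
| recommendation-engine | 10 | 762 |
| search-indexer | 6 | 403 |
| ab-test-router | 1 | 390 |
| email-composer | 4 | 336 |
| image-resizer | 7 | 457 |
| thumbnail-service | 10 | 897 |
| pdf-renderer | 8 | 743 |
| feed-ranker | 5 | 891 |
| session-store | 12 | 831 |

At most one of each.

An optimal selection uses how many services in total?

7

Optimal total is 5068.
For example spell-checker + recommendation-engine + ab-test-router + thumbnail-service + pdf-renderer + feed-ranker + session-store achieves it, using 48 GB.
All optima have 7 services.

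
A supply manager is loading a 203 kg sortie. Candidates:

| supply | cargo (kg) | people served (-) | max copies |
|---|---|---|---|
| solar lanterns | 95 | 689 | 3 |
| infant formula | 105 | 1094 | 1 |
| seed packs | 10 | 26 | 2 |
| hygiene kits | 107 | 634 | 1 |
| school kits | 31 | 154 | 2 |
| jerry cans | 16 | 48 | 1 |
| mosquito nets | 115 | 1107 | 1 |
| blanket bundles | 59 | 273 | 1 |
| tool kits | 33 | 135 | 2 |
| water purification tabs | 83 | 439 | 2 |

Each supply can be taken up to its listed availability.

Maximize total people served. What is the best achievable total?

Ranking by ratio (people served/kg): infant formula 10.42, mosquito nets 9.63, solar lanterns 7.25, hygiene kits 5.93.
Best packing: solar lanterns + infant formula — 200 kg, 1783 total.
That's the maximum — no swap from here does better than 1783.

1783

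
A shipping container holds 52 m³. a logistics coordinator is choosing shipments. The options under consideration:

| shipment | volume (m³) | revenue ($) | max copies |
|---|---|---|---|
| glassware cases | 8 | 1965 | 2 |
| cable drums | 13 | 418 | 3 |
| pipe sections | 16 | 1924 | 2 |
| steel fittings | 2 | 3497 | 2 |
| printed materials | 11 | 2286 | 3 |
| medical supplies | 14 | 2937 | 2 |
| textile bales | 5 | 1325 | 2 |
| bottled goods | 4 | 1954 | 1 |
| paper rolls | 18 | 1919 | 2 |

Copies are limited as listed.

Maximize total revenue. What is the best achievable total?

By revenue per m³: steel fittings 1748.50, bottled goods 488.50, textile bales 265.00, glassware cases 245.62 lead.
Taking the top-ratio shipments first gives 2×glassware cases + 2×steel fittings + medical supplies + 2×textile bales + bottled goods for 18465 (48 m³).
The 8 m³ tied up in glassware cases is better spent on printed materials — total rises to 18786 (51 m³).

18786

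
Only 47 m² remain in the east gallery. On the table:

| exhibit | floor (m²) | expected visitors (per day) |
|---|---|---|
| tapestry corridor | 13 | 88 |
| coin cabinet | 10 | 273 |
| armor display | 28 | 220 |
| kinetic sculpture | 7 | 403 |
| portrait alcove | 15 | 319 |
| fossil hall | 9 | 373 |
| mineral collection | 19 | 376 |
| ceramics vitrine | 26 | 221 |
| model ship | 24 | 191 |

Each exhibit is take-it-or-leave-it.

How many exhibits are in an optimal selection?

Best achievable expected visitors is 1425.
One optimal bundle: coin cabinet + kinetic sculpture + fossil hall + mineral collection (45 m²).
All optima have 4 exhibits.

4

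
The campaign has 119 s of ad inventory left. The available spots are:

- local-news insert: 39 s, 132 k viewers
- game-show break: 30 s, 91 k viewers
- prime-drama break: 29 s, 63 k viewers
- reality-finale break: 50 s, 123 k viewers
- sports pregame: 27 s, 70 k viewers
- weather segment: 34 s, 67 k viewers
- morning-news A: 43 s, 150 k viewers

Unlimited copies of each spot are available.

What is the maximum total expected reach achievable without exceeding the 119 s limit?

396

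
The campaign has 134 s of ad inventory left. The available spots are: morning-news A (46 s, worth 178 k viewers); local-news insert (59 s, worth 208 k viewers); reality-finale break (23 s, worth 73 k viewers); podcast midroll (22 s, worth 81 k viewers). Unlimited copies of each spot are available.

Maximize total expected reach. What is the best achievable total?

502

Filling by ratio: 2×morning-news A + podcast midroll for 437, with 20 s left unused.
Replace morning-news A with 3×podcast midroll: the trade gains 65 net, giving 502 at 134 s.
That's the maximum — no swap from here does better than 502.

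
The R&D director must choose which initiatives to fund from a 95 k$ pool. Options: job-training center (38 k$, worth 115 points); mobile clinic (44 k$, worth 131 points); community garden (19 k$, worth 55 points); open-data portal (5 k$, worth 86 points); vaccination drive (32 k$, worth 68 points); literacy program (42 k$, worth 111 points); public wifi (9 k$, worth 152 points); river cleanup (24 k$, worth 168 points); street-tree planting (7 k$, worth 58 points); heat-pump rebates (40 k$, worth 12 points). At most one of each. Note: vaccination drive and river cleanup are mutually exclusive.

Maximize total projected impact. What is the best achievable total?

The ratio heuristic lands on job-training center + open-data portal + public wifi + river cleanup + street-tree planting (579) but leaves 12 k$ idle.
Dropping job-training center frees 38 k$; slotting in mobile clinic (44 k$) lifts the total to 595 at 89 k$.

595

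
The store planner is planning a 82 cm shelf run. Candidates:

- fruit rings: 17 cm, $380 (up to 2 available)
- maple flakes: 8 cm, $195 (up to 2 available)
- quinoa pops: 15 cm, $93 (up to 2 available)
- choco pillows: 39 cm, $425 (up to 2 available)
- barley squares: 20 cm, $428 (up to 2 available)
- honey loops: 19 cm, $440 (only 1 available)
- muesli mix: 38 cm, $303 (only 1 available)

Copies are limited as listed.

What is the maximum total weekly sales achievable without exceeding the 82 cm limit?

1823

Filling by ratio: 2×fruit rings + 2×maple flakes + honey loops for 1590, with 13 cm left unused.
The 8 cm tied up in maple flakes is better spent on barley squares — total rises to 1823 (81 cm).
Every other selection either busts 82 cm or exceeds an availability limit or fails to beat 1823.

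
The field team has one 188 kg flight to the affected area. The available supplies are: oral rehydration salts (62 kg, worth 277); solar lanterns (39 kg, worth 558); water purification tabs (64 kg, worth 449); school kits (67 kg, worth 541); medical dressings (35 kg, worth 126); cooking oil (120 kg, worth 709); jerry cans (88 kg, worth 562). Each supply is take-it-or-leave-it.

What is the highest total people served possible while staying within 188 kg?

The ratio ordering already packs tightly: solar lanterns + water purification tabs + school kits, 170 kg, 1548.
The closest alternative, oral rehydration salts + solar lanterns + school kits, reaches only 1376.

1548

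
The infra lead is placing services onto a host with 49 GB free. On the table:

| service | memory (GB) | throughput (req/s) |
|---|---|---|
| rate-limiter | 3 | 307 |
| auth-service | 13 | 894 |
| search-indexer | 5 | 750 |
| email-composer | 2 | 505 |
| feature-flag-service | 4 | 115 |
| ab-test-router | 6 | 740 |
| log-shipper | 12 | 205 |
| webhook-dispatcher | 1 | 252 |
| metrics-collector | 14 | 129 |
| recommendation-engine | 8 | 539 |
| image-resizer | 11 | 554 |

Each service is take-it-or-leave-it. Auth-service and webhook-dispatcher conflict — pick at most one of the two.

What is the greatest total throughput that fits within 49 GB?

By throughput per GB: email-composer 252.50, webhook-dispatcher 252.00, search-indexer 150.00, ab-test-router 123.33 lead.
Taking rate-limiter + auth-service + search-indexer + email-composer + ab-test-router + recommendation-engine + image-resizer: 48 GB used, 4289 in throughput.

4289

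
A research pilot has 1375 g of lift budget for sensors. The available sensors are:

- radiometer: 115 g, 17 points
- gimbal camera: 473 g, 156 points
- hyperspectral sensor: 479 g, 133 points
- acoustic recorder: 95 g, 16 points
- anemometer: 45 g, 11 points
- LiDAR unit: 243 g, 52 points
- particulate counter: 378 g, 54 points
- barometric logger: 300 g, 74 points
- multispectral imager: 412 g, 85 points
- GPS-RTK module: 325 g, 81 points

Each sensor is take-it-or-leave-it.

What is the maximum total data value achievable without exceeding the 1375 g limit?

386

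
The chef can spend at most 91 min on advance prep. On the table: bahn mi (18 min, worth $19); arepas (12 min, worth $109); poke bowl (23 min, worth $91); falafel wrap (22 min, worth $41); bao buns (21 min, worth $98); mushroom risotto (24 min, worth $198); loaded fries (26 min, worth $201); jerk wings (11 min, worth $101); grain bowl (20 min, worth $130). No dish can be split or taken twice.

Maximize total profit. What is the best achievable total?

639

By profit per min: jerk wings 9.18, arepas 9.08, mushroom risotto 8.25, loaded fries 7.73 lead.
Taking the top-ratio dishes first gives bahn mi + arepas + mushroom risotto + loaded fries + jerk wings for 628 (91 min).
The 42 min tied up in bahn mi and mushroom risotto is better spent on bao buns + grain bowl — total rises to 639 (90 min).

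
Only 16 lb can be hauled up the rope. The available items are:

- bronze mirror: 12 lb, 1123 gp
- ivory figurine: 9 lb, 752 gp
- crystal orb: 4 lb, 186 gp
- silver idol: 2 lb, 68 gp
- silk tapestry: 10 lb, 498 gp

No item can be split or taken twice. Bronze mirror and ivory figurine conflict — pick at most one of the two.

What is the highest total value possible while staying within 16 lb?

Taking bronze mirror + crystal orb: 16 lb used, 1309 in value.
The closest alternative, bronze mirror + silver idol, reaches only 1191.

1309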